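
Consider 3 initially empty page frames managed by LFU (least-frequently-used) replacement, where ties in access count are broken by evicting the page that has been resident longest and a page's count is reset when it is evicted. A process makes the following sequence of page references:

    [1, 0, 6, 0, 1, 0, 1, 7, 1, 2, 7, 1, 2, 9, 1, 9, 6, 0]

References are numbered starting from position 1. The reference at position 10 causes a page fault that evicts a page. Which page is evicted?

pos 1: 1 -> fault, frames (1)
pos 2: 0 -> fault, frames (1 0)
pos 3: 6 -> fault, frames (1 0 6)
pos 4: 0 -> hit
pos 5: 1 -> hit
pos 6: 0 -> hit
pos 7: 1 -> hit
pos 8: 7 -> fault, evict 6, frames (1 0 7)
pos 9: 1 -> hit
pos 10: 2 -> fault, evict 7, frames (1 0 2)
At position 10, page 7 is evicted.

7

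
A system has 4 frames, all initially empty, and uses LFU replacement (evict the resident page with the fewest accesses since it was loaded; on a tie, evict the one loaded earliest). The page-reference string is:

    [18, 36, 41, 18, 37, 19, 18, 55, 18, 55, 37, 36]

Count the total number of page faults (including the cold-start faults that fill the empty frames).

7

18 -> fault, frames (18)
36 -> fault, frames (18 36)
41 -> fault, frames (18 36 41)
18 -> hit
37 -> fault, frames (18 36 41 37)
19 -> fault, evict 36, frames (18 41 37 19)
18 -> hit
55 -> fault, evict 41, frames (18 37 19 55)
18 -> hit
55 -> hit
37 -> hit
36 -> fault, evict 19, frames (18 37 55 36)
Page faults: 7.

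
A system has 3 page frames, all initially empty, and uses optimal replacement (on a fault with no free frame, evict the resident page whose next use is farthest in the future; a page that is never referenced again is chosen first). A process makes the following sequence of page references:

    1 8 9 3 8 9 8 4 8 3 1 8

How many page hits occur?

6

1 -> miss, frames {1}
8 -> miss, frames {1,8}
9 -> miss, frames {1,8,9}
3 -> miss, evict 1, frames {8,9,3}
8 -> hit
9 -> hit
8 -> hit
4 -> miss, evict 9, frames {8,3,4}
8 -> hit
3 -> hit
1 -> miss, evict 4, frames {8,3,1}
8 -> hit
Hits: 6.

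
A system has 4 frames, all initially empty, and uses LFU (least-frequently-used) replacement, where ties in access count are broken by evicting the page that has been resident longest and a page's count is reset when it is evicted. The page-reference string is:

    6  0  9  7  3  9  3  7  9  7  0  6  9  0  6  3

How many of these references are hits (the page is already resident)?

8

6: miss, frames {6}
0: miss, frames {6,0}
9: miss, frames {6,0,9}
7: miss, frames {6,0,9,7}
3: miss, evict 6, frames {0,9,7,3}
9: hit
3: hit
7: hit
9: hit
7: hit
0: hit
6: miss, evict 0, frames {9,7,3,6}
9: hit
0: miss, evict 6, frames {9,7,3,0}
6: miss, evict 0, frames {9,7,3,6}
3: hit
Hits: 8.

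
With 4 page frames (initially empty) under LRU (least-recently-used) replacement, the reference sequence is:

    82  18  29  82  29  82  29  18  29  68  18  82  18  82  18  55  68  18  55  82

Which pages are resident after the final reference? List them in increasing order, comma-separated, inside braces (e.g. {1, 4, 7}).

82 → miss, frames (82)
18 → miss, frames (82 18)
29 → miss, frames (82 18 29)
82 → hit
29 → hit
82 → hit
29 → hit
18 → hit
29 → hit
68 → miss, frames (82 18 29 68)
18 → hit
82 → hit
18 → hit
82 → hit
18 → hit
55 → miss, evict 29, frames (68 82 18 55)
68 → hit
18 → hit
55 → hit
82 → hit

{18, 55, 68, 82}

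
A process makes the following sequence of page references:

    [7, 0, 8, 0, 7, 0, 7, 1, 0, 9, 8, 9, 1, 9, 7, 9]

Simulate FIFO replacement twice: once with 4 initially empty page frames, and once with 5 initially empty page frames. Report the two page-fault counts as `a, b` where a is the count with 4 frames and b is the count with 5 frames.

4 frames: F F F . . . . F . F . . . . F . → 6 faults.
5 frames: F F F . . . . F . F . . . . . . → 5 faults.
5 < 6: adding a frame reduced faults, as is typical.

6, 5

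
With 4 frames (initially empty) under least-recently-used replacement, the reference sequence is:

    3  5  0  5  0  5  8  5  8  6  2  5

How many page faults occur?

3 -> fault, frames (3)
5 -> fault, frames (3 5)
0 -> fault, frames (3 5 0)
5 -> hit
0 -> hit
5 -> hit
8 -> fault, frames (3 0 5 8)
5 -> hit
8 -> hit
6 -> fault, evict 3, frames (0 5 8 6)
2 -> fault, evict 0, frames (5 8 6 2)
5 -> hit
Page faults: 6.

6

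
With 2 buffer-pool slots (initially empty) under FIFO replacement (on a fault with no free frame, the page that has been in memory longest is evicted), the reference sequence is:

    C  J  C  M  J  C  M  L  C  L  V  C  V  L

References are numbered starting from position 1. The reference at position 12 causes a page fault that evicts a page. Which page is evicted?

pos 1: C → miss, frames [C]
pos 2: J → miss, frames [C, J]
pos 3: C → hit
pos 4: M → miss, evict C, frames [J, M]
pos 5: J → hit
pos 6: C → miss, evict J, frames [M, C]
pos 7: M → hit
pos 8: L → miss, evict M, frames [C, L]
pos 9: C → hit
pos 10: L → hit
pos 11: V → miss, evict C, frames [L, V]
pos 12: C → miss, evict L, frames [V, C]
At position 12, page L is evicted.

L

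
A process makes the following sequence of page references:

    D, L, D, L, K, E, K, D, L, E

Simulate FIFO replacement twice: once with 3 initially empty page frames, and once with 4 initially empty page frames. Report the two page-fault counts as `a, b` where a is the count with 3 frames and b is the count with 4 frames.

6, 4

3 frames: F F . . F F . F F . → 6 faults.
4 frames: F F . . F F . . . . → 4 faults.
4 < 6: adding a frame reduced faults, as is typical.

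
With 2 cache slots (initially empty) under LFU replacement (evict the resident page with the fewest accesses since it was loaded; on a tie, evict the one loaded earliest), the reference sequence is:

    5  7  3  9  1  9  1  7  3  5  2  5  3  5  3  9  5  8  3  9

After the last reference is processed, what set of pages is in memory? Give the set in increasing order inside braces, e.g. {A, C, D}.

5 -> fault, frames [5]
7 -> fault, frames [5, 7]
3 -> fault, evict 5, frames [7, 3]
9 -> fault, evict 7, frames [3, 9]
1 -> fault, evict 3, frames [9, 1]
9 -> hit
1 -> hit
7 -> fault, evict 9, frames [1, 7]
3 -> fault, evict 7, frames [1, 3]
5 -> fault, evict 3, frames [1, 5]
2 -> fault, evict 5, frames [1, 2]
5 -> fault, evict 2, frames [1, 5]
3 -> fault, evict 5, frames [1, 3]
5 -> fault, evict 3, frames [1, 5]
3 -> fault, evict 5, frames [1, 3]
9 -> fault, evict 3, frames [1, 9]
5 -> fault, evict 9, frames [1, 5]
8 -> fault, evict 5, frames [1, 8]
3 -> fault, evict 8, frames [1, 3]
9 -> fault, evict 3, frames [1, 9]

{1, 9}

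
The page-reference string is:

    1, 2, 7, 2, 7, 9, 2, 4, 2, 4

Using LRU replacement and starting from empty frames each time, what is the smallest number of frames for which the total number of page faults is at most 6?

f=1: 10 faults
f=2: 6 faults
f=3: 5 faults
f=4: 5 faults
f=5: 5 faults
Smallest f with faults ≤ 6 is 2.

2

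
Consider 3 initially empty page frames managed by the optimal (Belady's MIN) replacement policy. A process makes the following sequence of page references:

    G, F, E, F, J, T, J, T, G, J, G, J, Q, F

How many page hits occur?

G -> miss, frames (G)
F -> miss, frames (G F)
E -> miss, frames (G F E)
F -> hit
J -> miss, evict E, frames (G F J)
T -> miss, evict F, frames (G J T)
J -> hit
T -> hit
G -> hit
J -> hit
G -> hit
J -> hit
Q -> miss, evict T, frames (G J Q)
F -> miss, evict Q, frames (G J F)
Hits: 7.

7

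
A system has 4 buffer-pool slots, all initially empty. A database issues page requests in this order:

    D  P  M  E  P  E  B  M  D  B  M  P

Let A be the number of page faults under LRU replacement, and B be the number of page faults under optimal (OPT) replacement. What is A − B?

2

Under LRU: F F F F . . F . F . . F → 7 faults.
Under OPT: F F F F . . F . . . . . → 5 faults.
A − B = 7 − 5 = 2.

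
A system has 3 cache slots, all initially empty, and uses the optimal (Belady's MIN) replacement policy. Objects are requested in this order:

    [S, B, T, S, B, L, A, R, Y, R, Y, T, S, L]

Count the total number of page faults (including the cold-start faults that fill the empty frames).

S -> miss, frames {S}
B -> miss, frames {S,B}
T -> miss, frames {S,B,T}
S -> hit
B -> hit
L -> miss, evict B, frames {S,T,L}
A -> miss, evict L, frames {S,T,A}
R -> miss, evict A, frames {S,T,R}
Y -> miss, evict S, frames {T,R,Y}
R -> hit
Y -> hit
T -> hit
S -> miss, evict Y, frames {T,R,S}
L -> miss, evict S, frames {T,R,L}
Page faults: 9.

9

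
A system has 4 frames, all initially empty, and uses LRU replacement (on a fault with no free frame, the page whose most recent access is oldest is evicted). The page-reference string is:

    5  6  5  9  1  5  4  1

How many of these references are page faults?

5

5 → miss, frames (5)
6 → miss, frames (5 6)
5 → hit
9 → miss, frames (6 5 9)
1 → miss, frames (6 5 9 1)
5 → hit
4 → miss, evict 6, frames (9 1 5 4)
1 → hit
Page faults: 5.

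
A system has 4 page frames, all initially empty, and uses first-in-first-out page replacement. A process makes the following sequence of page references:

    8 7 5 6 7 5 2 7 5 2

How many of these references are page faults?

8: miss, frames (8)
7: miss, frames (8 7)
5: miss, frames (8 7 5)
6: miss, frames (8 7 5 6)
7: hit
5: hit
2: miss, evict 8, frames (7 5 6 2)
7: hit
5: hit
2: hit
Page faults: 5.

5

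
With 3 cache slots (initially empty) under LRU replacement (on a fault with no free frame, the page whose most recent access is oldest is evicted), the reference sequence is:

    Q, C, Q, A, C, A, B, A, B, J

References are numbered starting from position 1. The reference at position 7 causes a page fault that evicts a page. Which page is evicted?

Q

pos 1: Q → miss, frames (Q)
pos 2: C → miss, frames (Q C)
pos 3: Q → hit
pos 4: A → miss, frames (C Q A)
pos 5: C → hit
pos 6: A → hit
pos 7: B → miss, evict Q, frames (C A B)
At position 7, page Q is evicted.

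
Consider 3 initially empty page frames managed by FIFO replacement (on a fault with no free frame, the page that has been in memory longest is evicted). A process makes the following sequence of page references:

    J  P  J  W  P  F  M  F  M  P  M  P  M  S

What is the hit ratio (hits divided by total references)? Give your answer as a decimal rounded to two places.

0.50

J -> fault, frames [J]
P -> fault, frames [J, P]
J -> hit
W -> fault, frames [J, P, W]
P -> hit
F -> fault, evict J, frames [P, W, F]
M -> fault, evict P, frames [W, F, M]
F -> hit
M -> hit
P -> fault, evict W, frames [F, M, P]
M -> hit
P -> hit
M -> hit
S -> fault, evict F, frames [M, P, S]
Hits: 7 of 14 references → 7/14 = 0.5000.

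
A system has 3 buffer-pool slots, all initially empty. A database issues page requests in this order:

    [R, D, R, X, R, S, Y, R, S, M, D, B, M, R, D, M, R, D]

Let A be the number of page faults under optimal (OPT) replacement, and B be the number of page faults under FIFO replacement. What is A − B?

Under OPT: F F . F . F F . . F F F . . F . . . → 9 faults.
Under FIFO: F F . F . F F F . F F F . F . F . F → 12 faults.
A − B = 9 − 12 = -3.

-3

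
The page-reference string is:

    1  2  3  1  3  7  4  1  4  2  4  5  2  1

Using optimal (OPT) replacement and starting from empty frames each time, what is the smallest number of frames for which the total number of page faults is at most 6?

f=1: 14 faults
f=2: 8 faults
f=3: 6 faults
f=4: 6 faults
f=5: 6 faults
f=6: 6 faults
Smallest f with faults ≤ 6 is 3.

3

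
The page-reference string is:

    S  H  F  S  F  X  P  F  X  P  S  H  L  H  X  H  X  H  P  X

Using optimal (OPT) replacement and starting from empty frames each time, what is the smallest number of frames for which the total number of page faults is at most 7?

f=1: 20 faults
f=2: 11 faults
f=3: 9 faults
f=4: 7 faults
f=5: 6 faults
f=6: 6 faults
Smallest f with faults ≤ 7 is 4.

4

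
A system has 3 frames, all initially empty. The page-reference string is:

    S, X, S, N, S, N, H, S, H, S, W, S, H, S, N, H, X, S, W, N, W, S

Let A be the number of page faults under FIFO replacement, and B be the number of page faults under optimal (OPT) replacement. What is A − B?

4

Under FIFO: F F . F . . F F . . F . . . F F F F F F . . → 12 faults.
Under OPT: F F . F . . F . . . F . . . F . F . F . . . → 8 faults.
A − B = 12 − 8 = 4.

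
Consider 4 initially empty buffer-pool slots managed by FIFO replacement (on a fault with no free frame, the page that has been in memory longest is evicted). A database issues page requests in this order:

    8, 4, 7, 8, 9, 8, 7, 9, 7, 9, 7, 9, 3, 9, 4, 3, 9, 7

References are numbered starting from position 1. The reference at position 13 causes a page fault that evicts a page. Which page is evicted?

pos 1: 8: fault, frames [8]
pos 2: 4: fault, frames [8, 4]
pos 3: 7: fault, frames [8, 4, 7]
pos 4: 8: hit
pos 5: 9: fault, frames [8, 4, 7, 9]
pos 6: 8: hit
pos 7: 7: hit
pos 8: 9: hit
pos 9: 7: hit
pos 10: 9: hit
pos 11: 7: hit
pos 12: 9: hit
pos 13: 3: fault, evict 8, frames [4, 7, 9, 3]
At position 13, page 8 is evicted.

8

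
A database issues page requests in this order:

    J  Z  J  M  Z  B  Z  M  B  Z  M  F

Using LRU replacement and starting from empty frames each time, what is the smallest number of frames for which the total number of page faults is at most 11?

2

f=1: 12 faults
f=2: 10 faults
f=3: 5 faults
f=4: 5 faults
f=5: 5 faults
Smallest f with faults ≤ 11 is 2.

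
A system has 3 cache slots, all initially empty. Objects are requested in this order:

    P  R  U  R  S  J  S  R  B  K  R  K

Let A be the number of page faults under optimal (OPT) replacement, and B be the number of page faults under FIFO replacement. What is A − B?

-1

Under OPT: F F F . F F . . F F . . → 7 faults.
Under FIFO: F F F . F F . F F F . . → 8 faults.
A − B = 7 − 8 = -1.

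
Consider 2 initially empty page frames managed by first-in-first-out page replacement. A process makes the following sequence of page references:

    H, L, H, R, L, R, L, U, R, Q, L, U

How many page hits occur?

H: miss, frames [H]
L: miss, frames [H, L]
H: hit
R: miss, evict H, frames [L, R]
L: hit
R: hit
L: hit
U: miss, evict L, frames [R, U]
R: hit
Q: miss, evict R, frames [U, Q]
L: miss, evict U, frames [Q, L]
U: miss, evict Q, frames [L, U]
Hits: 5.

5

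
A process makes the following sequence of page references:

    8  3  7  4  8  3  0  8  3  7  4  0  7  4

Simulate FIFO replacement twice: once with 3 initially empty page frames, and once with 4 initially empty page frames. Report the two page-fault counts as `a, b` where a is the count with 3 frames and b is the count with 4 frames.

9, 10

3 frames: F F F F F F F . . F F . . . → 9 faults.
4 frames: F F F F . . F F F F F F . . → 10 faults.
10 > 9: adding a frame increased faults — Belady's anomaly.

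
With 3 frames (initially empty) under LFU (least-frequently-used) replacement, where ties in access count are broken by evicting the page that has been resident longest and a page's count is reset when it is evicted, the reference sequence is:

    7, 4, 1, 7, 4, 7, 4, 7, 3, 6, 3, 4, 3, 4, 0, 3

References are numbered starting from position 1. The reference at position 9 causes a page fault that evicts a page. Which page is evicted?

pos 1: 7: miss, frames [7]
pos 2: 4: miss, frames [7, 4]
pos 3: 1: miss, frames [7, 4, 1]
pos 4: 7: hit
pos 5: 4: hit
pos 6: 7: hit
pos 7: 4: hit
pos 8: 7: hit
pos 9: 3: miss, evict 1, frames [7, 4, 3]
At position 9, page 1 is evicted.

1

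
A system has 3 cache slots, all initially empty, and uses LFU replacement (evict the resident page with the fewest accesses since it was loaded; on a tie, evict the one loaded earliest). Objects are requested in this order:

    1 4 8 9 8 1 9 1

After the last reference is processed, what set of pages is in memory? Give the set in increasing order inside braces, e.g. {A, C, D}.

{1, 8, 9}

1: fault, frames [1]
4: fault, frames [1, 4]
8: fault, frames [1, 4, 8]
9: fault, evict 1, frames [4, 8, 9]
8: hit
1: fault, evict 4, frames [8, 9, 1]
9: hit
1: hit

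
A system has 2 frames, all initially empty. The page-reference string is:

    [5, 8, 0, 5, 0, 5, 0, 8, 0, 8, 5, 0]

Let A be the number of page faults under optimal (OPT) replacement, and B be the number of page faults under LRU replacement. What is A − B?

-2

Under OPT: F F F . . . . F . . F . → 5 faults.
Under LRU: F F F F . . . F . . F F → 7 faults.
A − B = 5 − 7 = -2.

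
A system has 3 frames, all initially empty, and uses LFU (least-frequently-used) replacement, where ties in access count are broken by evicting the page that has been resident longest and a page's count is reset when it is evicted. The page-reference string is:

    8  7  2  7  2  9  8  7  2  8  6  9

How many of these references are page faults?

8 -> miss, frames [8]
7 -> miss, frames [8, 7]
2 -> miss, frames [8, 7, 2]
7 -> hit
2 -> hit
9 -> miss, evict 8, frames [7, 2, 9]
8 -> miss, evict 9, frames [7, 2, 8]
7 -> hit
2 -> hit
8 -> hit
6 -> miss, evict 8, frames [7, 2, 6]
9 -> miss, evict 6, frames [7, 2, 9]
Page faults: 7.

7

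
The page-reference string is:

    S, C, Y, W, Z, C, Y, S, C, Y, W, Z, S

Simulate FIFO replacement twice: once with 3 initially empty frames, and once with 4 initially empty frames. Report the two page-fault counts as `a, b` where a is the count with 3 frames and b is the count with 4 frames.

10, 11

3 frames: F F F F F F F F . . F F . → 10 faults.
4 frames: F F F F F . . F F F F F F → 11 faults.
11 > 10: adding a frame increased faults — Belady's anomaly.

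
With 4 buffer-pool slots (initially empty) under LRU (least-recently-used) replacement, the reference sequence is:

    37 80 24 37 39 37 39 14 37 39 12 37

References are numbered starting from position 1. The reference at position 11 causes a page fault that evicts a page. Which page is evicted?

pos 1: 37: miss, frames [37]
pos 2: 80: miss, frames [37, 80]
pos 3: 24: miss, frames [37, 80, 24]
pos 4: 37: hit
pos 5: 39: miss, frames [80, 24, 37, 39]
pos 6: 37: hit
pos 7: 39: hit
pos 8: 14: miss, evict 80, frames [24, 37, 39, 14]
pos 9: 37: hit
pos 10: 39: hit
pos 11: 12: miss, evict 24, frames [14, 37, 39, 12]
At position 11, page 24 is evicted.

24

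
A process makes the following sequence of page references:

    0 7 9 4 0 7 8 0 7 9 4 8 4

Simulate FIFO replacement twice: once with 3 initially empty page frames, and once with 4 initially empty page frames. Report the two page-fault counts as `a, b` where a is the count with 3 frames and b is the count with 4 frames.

9, 10

3 frames: F F F F F F F . . F F . . → 9 faults.
4 frames: F F F F . . F F F F F F . → 10 faults.
10 > 9: adding a frame increased faults — Belady's anomaly.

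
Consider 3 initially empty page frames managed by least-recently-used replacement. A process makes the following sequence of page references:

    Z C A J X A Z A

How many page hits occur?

Z → fault, frames {Z}
C → fault, frames {Z,C}
A → fault, frames {Z,C,A}
J → fault, evict Z, frames {C,A,J}
X → fault, evict C, frames {A,J,X}
A → hit
Z → fault, evict J, frames {X,A,Z}
A → hit
Hits: 2.

2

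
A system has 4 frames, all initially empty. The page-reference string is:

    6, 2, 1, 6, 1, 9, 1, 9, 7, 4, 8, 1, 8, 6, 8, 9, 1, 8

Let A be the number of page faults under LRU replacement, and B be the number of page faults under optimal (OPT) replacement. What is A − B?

3

Under LRU: F F F . . F . . F F F F . F . F . . → 10 faults.
Under OPT: F F F . . F . . F F F . . . . . . . → 7 faults.
A − B = 10 − 7 = 3.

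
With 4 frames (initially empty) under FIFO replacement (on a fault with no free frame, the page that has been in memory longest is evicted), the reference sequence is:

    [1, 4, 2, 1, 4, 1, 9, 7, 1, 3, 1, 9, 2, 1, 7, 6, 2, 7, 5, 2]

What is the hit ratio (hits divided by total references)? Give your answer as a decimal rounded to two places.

0.45

1 → miss, frames [1]
4 → miss, frames [1, 4]
2 → miss, frames [1, 4, 2]
1 → hit
4 → hit
1 → hit
9 → miss, frames [1, 4, 2, 9]
7 → miss, evict 1, frames [4, 2, 9, 7]
1 → miss, evict 4, frames [2, 9, 7, 1]
3 → miss, evict 2, frames [9, 7, 1, 3]
1 → hit
9 → hit
2 → miss, evict 9, frames [7, 1, 3, 2]
1 → hit
7 → hit
6 → miss, evict 7, frames [1, 3, 2, 6]
2 → hit
7 → miss, evict 1, frames [3, 2, 6, 7]
5 → miss, evict 3, frames [2, 6, 7, 5]
2 → hit
Hits: 9 of 20 references → 9/20 = 0.4500.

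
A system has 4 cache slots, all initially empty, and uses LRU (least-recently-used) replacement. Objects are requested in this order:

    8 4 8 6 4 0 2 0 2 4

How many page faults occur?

8: miss, frames (8)
4: miss, frames (8 4)
8: hit
6: miss, frames (4 8 6)
4: hit
0: miss, frames (8 6 4 0)
2: miss, evict 8, frames (6 4 0 2)
0: hit
2: hit
4: hit
Page faults: 5.

5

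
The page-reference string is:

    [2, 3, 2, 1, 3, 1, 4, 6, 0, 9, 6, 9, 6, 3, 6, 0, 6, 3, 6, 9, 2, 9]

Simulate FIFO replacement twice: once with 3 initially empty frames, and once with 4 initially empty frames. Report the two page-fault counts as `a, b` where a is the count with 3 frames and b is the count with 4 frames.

12, 9

3 frames: F F . F . . F F F F . . . F F F . . . F F . → 12 faults.
4 frames: F F . F . . F F F F . . . F . . . . . . F . → 9 faults.
9 < 12: adding a frame reduced faults, as is typical.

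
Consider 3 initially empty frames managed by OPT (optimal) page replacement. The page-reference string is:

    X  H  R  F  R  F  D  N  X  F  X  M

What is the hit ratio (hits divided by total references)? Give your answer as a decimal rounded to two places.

X -> fault, frames {X}
H -> fault, frames {X,H}
R -> fault, frames {X,H,R}
F -> fault, evict H, frames {X,R,F}
R -> hit
F -> hit
D -> fault, evict R, frames {X,F,D}
N -> fault, evict D, frames {X,F,N}
X -> hit
F -> hit
X -> hit
M -> fault, evict N, frames {X,F,M}
Hits: 5 of 12 references → 5/12 = 0.4167.

0.42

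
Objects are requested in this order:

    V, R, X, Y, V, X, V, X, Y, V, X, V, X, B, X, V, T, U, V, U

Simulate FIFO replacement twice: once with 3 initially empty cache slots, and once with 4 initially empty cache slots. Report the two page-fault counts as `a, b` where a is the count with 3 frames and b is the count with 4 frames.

10, 8

3 frames: F F F F F . . . . . . . . F F . F F F . → 10 faults.
4 frames: F F F F . . . . . . . . . F . F F F . . → 8 faults.
8 < 10: adding a frame reduced faults, as is typical.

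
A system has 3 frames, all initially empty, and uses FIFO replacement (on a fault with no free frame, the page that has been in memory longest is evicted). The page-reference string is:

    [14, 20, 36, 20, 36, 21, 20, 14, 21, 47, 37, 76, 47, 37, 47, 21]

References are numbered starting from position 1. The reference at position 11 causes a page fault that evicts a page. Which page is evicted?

pos 1: 14 → miss, frames (14)
pos 2: 20 → miss, frames (14 20)
pos 3: 36 → miss, frames (14 20 36)
pos 4: 20 → hit
pos 5: 36 → hit
pos 6: 21 → miss, evict 14, frames (20 36 21)
pos 7: 20 → hit
pos 8: 14 → miss, evict 20, frames (36 21 14)
pos 9: 21 → hit
pos 10: 47 → miss, evict 36, frames (21 14 47)
pos 11: 37 → miss, evict 21, frames (14 47 37)
At position 11, page 21 is evicted.

21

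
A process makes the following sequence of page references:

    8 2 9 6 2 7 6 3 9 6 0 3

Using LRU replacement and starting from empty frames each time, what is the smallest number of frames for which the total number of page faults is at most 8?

4

f=1: 12 faults
f=2: 12 faults
f=3: 9 faults
f=4: 8 faults
f=5: 7 faults
f=6: 7 faults
f=7: 7 faults
Smallest f with faults ≤ 8 is 4.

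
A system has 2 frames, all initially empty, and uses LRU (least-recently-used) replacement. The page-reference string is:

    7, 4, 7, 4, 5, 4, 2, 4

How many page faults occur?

7 → fault, frames (7)
4 → fault, frames (7 4)
7 → hit
4 → hit
5 → fault, evict 7, frames (4 5)
4 → hit
2 → fault, evict 5, frames (4 2)
4 → hit
Page faults: 4.

4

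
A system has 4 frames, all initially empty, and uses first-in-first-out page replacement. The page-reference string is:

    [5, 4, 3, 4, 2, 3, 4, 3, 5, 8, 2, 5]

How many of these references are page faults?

5 → fault, frames (5)
4 → fault, frames (5 4)
3 → fault, frames (5 4 3)
4 → hit
2 → fault, frames (5 4 3 2)
3 → hit
4 → hit
3 → hit
5 → hit
8 → fault, evict 5, frames (4 3 2 8)
2 → hit
5 → fault, evict 4, frames (3 2 8 5)
Page faults: 6.

6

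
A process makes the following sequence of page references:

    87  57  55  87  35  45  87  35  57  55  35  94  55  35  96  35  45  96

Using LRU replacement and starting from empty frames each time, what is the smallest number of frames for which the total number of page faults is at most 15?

f=1: 18 faults
f=2: 17 faults
f=3: 10 faults
f=4: 10 faults
f=5: 8 faults
f=6: 8 faults
f=7: 7 faults
Smallest f with faults ≤ 15 is 3.

3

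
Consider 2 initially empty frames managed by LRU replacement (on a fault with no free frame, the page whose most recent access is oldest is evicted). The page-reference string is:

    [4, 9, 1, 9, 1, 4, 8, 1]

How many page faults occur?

6

4: miss, frames [4]
9: miss, frames [4, 9]
1: miss, evict 4, frames [9, 1]
9: hit
1: hit
4: miss, evict 9, frames [1, 4]
8: miss, evict 1, frames [4, 8]
1: miss, evict 4, frames [8, 1]
Page faults: 6.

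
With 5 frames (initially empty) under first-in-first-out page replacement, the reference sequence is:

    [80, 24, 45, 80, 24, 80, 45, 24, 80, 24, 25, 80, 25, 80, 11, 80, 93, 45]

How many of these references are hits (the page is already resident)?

12

80 → miss, frames {80}
24 → miss, frames {80,24}
45 → miss, frames {80,24,45}
80 → hit
24 → hit
80 → hit
45 → hit
24 → hit
80 → hit
24 → hit
25 → miss, frames {80,24,45,25}
80 → hit
25 → hit
80 → hit
11 → miss, frames {80,24,45,25,11}
80 → hit
93 → miss, evict 80, frames {24,45,25,11,93}
45 → hit
Hits: 12.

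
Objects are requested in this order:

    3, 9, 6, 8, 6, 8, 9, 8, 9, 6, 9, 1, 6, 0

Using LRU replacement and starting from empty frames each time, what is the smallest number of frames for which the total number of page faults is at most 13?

2

f=1: 14 faults
f=2: 9 faults
f=3: 6 faults
f=4: 6 faults
f=5: 6 faults
f=6: 6 faults
Smallest f with faults ≤ 13 is 2.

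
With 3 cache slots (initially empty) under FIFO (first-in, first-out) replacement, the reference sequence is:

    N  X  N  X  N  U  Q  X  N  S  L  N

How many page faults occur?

N → fault, frames [N]
X → fault, frames [N, X]
N → hit
X → hit
N → hit
U → fault, frames [N, X, U]
Q → fault, evict N, frames [X, U, Q]
X → hit
N → fault, evict X, frames [U, Q, N]
S → fault, evict U, frames [Q, N, S]
L → fault, evict Q, frames [N, S, L]
N → hit
Page faults: 7.

7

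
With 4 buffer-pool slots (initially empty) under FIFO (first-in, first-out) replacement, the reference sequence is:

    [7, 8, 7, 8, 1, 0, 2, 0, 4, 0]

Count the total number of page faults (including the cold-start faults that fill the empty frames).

6

7 → fault, frames [7]
8 → fault, frames [7, 8]
7 → hit
8 → hit
1 → fault, frames [7, 8, 1]
0 → fault, frames [7, 8, 1, 0]
2 → fault, evict 7, frames [8, 1, 0, 2]
0 → hit
4 → fault, evict 8, frames [1, 0, 2, 4]
0 → hit
Page faults: 6.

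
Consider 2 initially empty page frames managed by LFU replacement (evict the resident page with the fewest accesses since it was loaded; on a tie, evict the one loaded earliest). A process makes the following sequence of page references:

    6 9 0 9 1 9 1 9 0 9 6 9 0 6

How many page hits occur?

6 → fault, frames {6}
9 → fault, frames {6,9}
0 → fault, evict 6, frames {9,0}
9 → hit
1 → fault, evict 0, frames {9,1}
9 → hit
1 → hit
9 → hit
0 → fault, evict 1, frames {9,0}
9 → hit
6 → fault, evict 0, frames {9,6}
9 → hit
0 → fault, evict 6, frames {9,0}
6 → fault, evict 0, frames {9,6}
Hits: 6.

6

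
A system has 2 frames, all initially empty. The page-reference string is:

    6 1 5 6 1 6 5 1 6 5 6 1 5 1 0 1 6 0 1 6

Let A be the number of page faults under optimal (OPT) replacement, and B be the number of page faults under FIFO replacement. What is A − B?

-5

Under OPT: F F F . F . F . F . . F . . F . F . F . → 10 faults.
Under FIFO: F F F F F . F . F . . F F . F F F F F F → 15 faults.
A − B = 10 − 15 = -5.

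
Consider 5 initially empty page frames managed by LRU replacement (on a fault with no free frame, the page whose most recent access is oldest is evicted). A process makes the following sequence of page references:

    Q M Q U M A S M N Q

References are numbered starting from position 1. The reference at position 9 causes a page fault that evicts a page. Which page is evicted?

pos 1: Q: miss, frames {Q}
pos 2: M: miss, frames {Q,M}
pos 3: Q: hit
pos 4: U: miss, frames {M,Q,U}
pos 5: M: hit
pos 6: A: miss, frames {Q,U,M,A}
pos 7: S: miss, frames {Q,U,M,A,S}
pos 8: M: hit
pos 9: N: miss, evict Q, frames {U,A,S,M,N}
At position 9, page Q is evicted.

Q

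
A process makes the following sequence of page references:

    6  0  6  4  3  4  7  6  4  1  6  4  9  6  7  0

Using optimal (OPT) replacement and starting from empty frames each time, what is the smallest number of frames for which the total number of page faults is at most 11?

f=1: 16 faults
f=2: 11 faults
f=3: 9 faults
f=4: 8 faults
f=5: 7 faults
f=6: 7 faults
f=7: 7 faults
Smallest f with faults ≤ 11 is 2.

2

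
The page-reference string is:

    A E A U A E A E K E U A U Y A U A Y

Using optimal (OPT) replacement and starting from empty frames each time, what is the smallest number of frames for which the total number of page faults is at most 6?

3

f=1: 18 faults
f=2: 10 faults
f=3: 6 faults
f=4: 5 faults
f=5: 5 faults
Smallest f with faults ≤ 6 is 3.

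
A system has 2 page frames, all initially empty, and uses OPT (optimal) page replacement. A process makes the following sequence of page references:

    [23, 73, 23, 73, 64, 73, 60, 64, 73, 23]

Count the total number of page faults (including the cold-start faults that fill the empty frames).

6

23: miss, frames [23]
73: miss, frames [23, 73]
23: hit
73: hit
64: miss, evict 23, frames [73, 64]
73: hit
60: miss, evict 73, frames [64, 60]
64: hit
73: miss, evict 60, frames [64, 73]
23: miss, evict 73, frames [64, 23]
Page faults: 6.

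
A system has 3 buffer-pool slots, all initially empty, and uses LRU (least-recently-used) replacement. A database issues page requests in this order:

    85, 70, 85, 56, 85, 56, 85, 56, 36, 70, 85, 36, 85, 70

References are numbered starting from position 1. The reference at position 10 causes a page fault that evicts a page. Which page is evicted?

pos 1: 85 -> fault, frames {85}
pos 2: 70 -> fault, frames {85,70}
pos 3: 85 -> hit
pos 4: 56 -> fault, frames {70,85,56}
pos 5: 85 -> hit
pos 6: 56 -> hit
pos 7: 85 -> hit
pos 8: 56 -> hit
pos 9: 36 -> fault, evict 70, frames {85,56,36}
pos 10: 70 -> fault, evict 85, frames {56,36,70}
At position 10, page 85 is evicted.

85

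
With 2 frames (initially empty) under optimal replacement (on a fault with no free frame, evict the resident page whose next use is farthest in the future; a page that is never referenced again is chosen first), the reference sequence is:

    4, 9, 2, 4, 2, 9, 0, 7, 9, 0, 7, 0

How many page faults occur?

4: fault, frames {4}
9: fault, frames {4,9}
2: fault, evict 9, frames {4,2}
4: hit
2: hit
9: fault, evict 2, frames {4,9}
0: fault, evict 4, frames {9,0}
7: fault, evict 0, frames {9,7}
9: hit
0: fault, evict 9, frames {7,0}
7: hit
0: hit
Page faults: 7.

7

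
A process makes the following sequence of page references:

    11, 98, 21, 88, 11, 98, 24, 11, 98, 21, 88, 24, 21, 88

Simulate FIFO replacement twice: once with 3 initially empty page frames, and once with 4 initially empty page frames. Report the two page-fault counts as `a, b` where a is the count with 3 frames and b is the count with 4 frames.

3 frames: F F F F F F F . . F F . . . → 9 faults.
4 frames: F F F F . . F F F F F F . . → 10 faults.
10 > 9: adding a frame increased faults — Belady's anomaly.

9, 10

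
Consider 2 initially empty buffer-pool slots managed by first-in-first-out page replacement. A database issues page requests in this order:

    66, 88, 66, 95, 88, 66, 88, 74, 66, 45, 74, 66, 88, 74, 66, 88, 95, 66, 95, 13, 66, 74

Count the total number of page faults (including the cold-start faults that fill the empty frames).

66 -> miss, frames [66]
88 -> miss, frames [66, 88]
66 -> hit
95 -> miss, evict 66, frames [88, 95]
88 -> hit
66 -> miss, evict 88, frames [95, 66]
88 -> miss, evict 95, frames [66, 88]
74 -> miss, evict 66, frames [88, 74]
66 -> miss, evict 88, frames [74, 66]
45 -> miss, evict 74, frames [66, 45]
74 -> miss, evict 66, frames [45, 74]
66 -> miss, evict 45, frames [74, 66]
88 -> miss, evict 74, frames [66, 88]
74 -> miss, evict 66, frames [88, 74]
66 -> miss, evict 88, frames [74, 66]
88 -> miss, evict 74, frames [66, 88]
95 -> miss, evict 66, frames [88, 95]
66 -> miss, evict 88, frames [95, 66]
95 -> hit
13 -> miss, evict 95, frames [66, 13]
66 -> hit
74 -> miss, evict 66, frames [13, 74]
Page faults: 18.

18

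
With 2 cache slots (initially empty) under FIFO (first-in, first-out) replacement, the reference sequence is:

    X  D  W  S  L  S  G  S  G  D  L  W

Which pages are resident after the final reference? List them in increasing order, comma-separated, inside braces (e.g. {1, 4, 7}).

{L, W}

X -> miss, frames (X)
D -> miss, frames (X D)
W -> miss, evict X, frames (D W)
S -> miss, evict D, frames (W S)
L -> miss, evict W, frames (S L)
S -> hit
G -> miss, evict S, frames (L G)
S -> miss, evict L, frames (G S)
G -> hit
D -> miss, evict G, frames (S D)
L -> miss, evict S, frames (D L)
W -> miss, evict D, frames (L W)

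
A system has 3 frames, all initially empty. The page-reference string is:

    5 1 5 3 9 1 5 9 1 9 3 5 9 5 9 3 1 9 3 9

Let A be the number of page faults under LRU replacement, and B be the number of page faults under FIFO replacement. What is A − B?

-3

Under LRU: F F . F F F F . . . F F . . . . F . . . → 9 faults.
Under FIFO: F F . F F . F . F . F . F F . . F . F F → 12 faults.
A − B = 9 − 12 = -3.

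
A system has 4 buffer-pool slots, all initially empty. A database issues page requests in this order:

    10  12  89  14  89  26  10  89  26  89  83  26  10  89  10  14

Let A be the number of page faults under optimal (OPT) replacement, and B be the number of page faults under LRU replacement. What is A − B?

-1

Under OPT: F F F F . F . . . . F . . . . F → 7 faults.
Under LRU: F F F F . F F . . . F . . . . F → 8 faults.
A − B = 7 − 8 = -1.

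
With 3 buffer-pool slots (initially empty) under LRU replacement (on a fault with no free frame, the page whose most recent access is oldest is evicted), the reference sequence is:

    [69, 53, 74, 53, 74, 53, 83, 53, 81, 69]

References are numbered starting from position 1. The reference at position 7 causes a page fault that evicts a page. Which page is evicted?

69

pos 1: 69 -> fault, frames [69]
pos 2: 53 -> fault, frames [69, 53]
pos 3: 74 -> fault, frames [69, 53, 74]
pos 4: 53 -> hit
pos 5: 74 -> hit
pos 6: 53 -> hit
pos 7: 83 -> fault, evict 69, frames [74, 53, 83]
At position 7, page 69 is evicted.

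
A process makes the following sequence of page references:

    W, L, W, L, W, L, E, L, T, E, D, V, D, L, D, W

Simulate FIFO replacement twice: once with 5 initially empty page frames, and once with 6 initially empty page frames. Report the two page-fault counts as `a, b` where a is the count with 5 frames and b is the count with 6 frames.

5 frames: F F . . . . F . F . F F . . . F → 7 faults.
6 frames: F F . . . . F . F . F F . . . . → 6 faults.
6 < 7: adding a frame reduced faults, as is typical.

7, 6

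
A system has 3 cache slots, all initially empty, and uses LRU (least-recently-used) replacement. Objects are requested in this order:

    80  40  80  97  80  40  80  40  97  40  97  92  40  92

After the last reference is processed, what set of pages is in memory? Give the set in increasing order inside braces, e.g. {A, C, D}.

{40, 92, 97}

80: fault, frames {80}
40: fault, frames {80,40}
80: hit
97: fault, frames {40,80,97}
80: hit
40: hit
80: hit
40: hit
97: hit
40: hit
97: hit
92: fault, evict 80, frames {40,97,92}
40: hit
92: hit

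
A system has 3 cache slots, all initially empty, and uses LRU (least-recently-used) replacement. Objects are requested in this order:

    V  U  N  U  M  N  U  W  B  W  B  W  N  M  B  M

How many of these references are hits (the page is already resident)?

V -> fault, frames {V}
U -> fault, frames {V,U}
N -> fault, frames {V,U,N}
U -> hit
M -> fault, evict V, frames {N,U,M}
N -> hit
U -> hit
W -> fault, evict M, frames {N,U,W}
B -> fault, evict N, frames {U,W,B}
W -> hit
B -> hit
W -> hit
N -> fault, evict U, frames {B,W,N}
M -> fault, evict B, frames {W,N,M}
B -> fault, evict W, frames {N,M,B}
M -> hit
Hits: 7.

7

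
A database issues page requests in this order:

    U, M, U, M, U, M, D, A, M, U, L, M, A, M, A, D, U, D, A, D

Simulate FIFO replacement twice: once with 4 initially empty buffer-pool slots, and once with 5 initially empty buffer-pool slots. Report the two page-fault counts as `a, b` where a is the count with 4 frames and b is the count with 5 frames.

6, 5

4 frames: F F . . . . F F . . F . . . . . F . . . → 6 faults.
5 frames: F F . . . . F F . . F . . . . . . . . . → 5 faults.
5 < 6: adding a frame reduced faults, as is typical.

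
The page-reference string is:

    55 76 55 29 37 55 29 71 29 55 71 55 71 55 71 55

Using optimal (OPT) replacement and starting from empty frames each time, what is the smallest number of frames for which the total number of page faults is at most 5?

3

f=1: 16 faults
f=2: 7 faults
f=3: 5 faults
f=4: 5 faults
f=5: 5 faults
Smallest f with faults ≤ 5 is 3.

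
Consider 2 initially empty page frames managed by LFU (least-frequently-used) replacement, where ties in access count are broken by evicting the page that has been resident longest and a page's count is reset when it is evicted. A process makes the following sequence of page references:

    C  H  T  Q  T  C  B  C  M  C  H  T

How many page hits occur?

C: fault, frames [C]
H: fault, frames [C, H]
T: fault, evict C, frames [H, T]
Q: fault, evict H, frames [T, Q]
T: hit
C: fault, evict Q, frames [T, C]
B: fault, evict C, frames [T, B]
C: fault, evict B, frames [T, C]
M: fault, evict C, frames [T, M]
C: fault, evict M, frames [T, C]
H: fault, evict C, frames [T, H]
T: hit
Hits: 2.

2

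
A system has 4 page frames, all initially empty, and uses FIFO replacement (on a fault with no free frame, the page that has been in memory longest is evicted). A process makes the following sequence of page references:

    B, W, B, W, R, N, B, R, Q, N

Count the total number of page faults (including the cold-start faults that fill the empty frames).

B: fault, frames [B]
W: fault, frames [B, W]
B: hit
W: hit
R: fault, frames [B, W, R]
N: fault, frames [B, W, R, N]
B: hit
R: hit
Q: fault, evict B, frames [W, R, N, Q]
N: hit
Page faults: 5.

5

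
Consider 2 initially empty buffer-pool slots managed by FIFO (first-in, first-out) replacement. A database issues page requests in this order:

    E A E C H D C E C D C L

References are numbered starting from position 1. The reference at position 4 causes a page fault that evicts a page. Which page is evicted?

E

pos 1: E: fault, frames [E]
pos 2: A: fault, frames [E, A]
pos 3: E: hit
pos 4: C: fault, evict E, frames [A, C]
At position 4, page E is evicted.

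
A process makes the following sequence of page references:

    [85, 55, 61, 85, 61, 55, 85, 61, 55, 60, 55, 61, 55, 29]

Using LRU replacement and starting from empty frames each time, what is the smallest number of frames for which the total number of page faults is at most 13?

f=1: 14 faults
f=2: 11 faults
f=3: 5 faults
f=4: 5 faults
f=5: 5 faults
Smallest f with faults ≤ 13 is 2.

2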